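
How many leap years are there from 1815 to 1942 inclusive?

31

Years divisible by 4: 1816, 1820, …, 1940 — 32 in all.
Of these, 1900 is divisible by 100 but not 400, so not leap.
Leap years: 32 − 1 = 31.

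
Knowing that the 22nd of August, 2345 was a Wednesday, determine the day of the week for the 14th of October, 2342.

Wednesday

Count forward from the earlier date (October 14, 2342) to the later (August 22, 2345):
October 14, 2342 → October 14, 2343: 365 days.
October 14, 2343 → October 14, 2344: 366 days (2344 is a leap year).
October 2344: 31 − 14 = 17 days remain.
Then 9 full months totalling 273 days.
August 1–22, 2345: 22 days.
Residual: 312 days.
Total: 1043 days.
1043 is a multiple of 7, so the 14th of October, 2342 falls on the same weekday: Wednesday.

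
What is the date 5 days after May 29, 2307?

June 3, 2307

Count 5 days after May 29, 2307:
May 2307: 31 − 29 = 2 days remain.
June 1–3, 2307: 3 days.
Total: 2 + 3 = 5 days.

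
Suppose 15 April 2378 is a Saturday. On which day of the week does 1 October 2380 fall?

Wednesday

Day-of-year of April 15, 2378: 105.
Day-of-year of October 1, 2380: 275.
2378 has 365 days, so 365 − 105 = 260 days remain in 2378.
Full years: 2379: 365. Sum = 365.
Total: 260 + 365 + 275 = 900 days.
900 mod 7 = 4, so 4 days after Saturday is Wednesday.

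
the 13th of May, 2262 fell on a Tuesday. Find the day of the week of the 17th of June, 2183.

Tuesday

Count forward from the earlier date (June 17, 2183) to the later (May 13, 2262):
From June 17, 2183 to June 17, 2261: 78 years, of which 19 contain a Feb 29 — 59×365 + 19×366 = 28489 days.
(2200 is not a leap year (divisible by 100 but not 400).)
June 2261: 30 − 17 = 13 days remain.
Then 10 full months totalling 304 days.
May 1–13, 2262: 13 days.
Residual: 330 days.
Total: 28819 days.
28819 is a multiple of 7, so the 17th of June, 2183 falls on the same weekday: Tuesday.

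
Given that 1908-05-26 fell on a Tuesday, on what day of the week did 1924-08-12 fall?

Tuesday

Day-of-year of May 26, 1908: 147.
Day-of-year of August 12, 1924: 225.
1908 has 366 days, so 366 − 147 = 219 days remain in 1908.
Full years 1909–1923: 12 common + 3 leap = 12×365 + 3×366 = 5478 days.
Total: 219 + 5478 + 225 = 5922 days.
5922 is a multiple of 7, so 1924-08-12 falls on the same weekday: Tuesday.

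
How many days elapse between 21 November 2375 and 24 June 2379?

1311

Day-of-year of November 21, 2375: 325.
Day-of-year of June 24, 2379: 175.
2375 has 365 days, so 365 − 325 = 40 days remain in 2375.
Full years: 2376: 366; 2377: 365; 2378: 365. Sum = 1096.
Total: 40 + 1096 + 175 = 1311 days.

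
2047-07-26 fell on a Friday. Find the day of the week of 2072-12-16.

Friday

Day-of-year of July 26, 2047: 207.
Day-of-year of December 16, 2072: 351.
2047 has 365 days, so 365 − 207 = 158 days remain in 2047.
Full years 2048–2071: 18 common + 6 leap = 18×365 + 6×366 = 8766 days.
Total: 158 + 8766 + 351 = 9275 days.
9275 is a multiple of 7, so 2072-12-16 falls on the same weekday: Friday.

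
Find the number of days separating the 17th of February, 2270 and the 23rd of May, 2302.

11782

From February 17, 2270 to February 17, 2302: 32 years, of which 7 contain a Feb 29 — 25×365 + 7×366 = 11687 days.
(2300 is not a leap year (divisible by 100 but not 400).)
February 2302: 28 − 17 = 11 days remain (2302 is not a leap year, so February has 28 days).
Then March (31), April (30): 31 + 30 = 61 days.
May 1–23, 2302: 23 days.
Residual: 95 days.
Total: 11782 days.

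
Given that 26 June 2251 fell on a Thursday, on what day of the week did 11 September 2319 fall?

Day-of-year of June 26, 2251: 177.
Day-of-year of September 11, 2319: 254.
2251 has 365 days, so 365 − 177 = 188 days remain in 2251.
Full years 2252–2318: 51 common + 16 leap = 51×365 + 16×366 = 24471 days.
Total: 188 + 24471 + 254 = 24913 days.
24913 is a multiple of 7, so 11 September 2319 falls on the same weekday: Thursday.

Thursday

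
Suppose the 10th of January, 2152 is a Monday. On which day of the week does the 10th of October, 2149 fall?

Friday

Count forward from the earlier date (October 10, 2149) to the later (January 10, 2152):
October 10, 2149 → October 10, 2150: 365 days.
October 10, 2150 → October 10, 2151: 365 days.
October 2151: 31 − 10 = 21 days remain.
Then November (30), December (31): 30 + 31 = 61 days.
January 1–10, 2152: 10 days.
Residual: 92 days.
Total: 822 days.
822 mod 7 = 3, so 3 days before Monday is Friday.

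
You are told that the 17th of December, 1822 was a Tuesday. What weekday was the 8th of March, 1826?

Wednesday

December 17, 1822 → December 17, 1823: 365 days.
December 17, 1823 → December 17, 1824: 366 days (1824 is a leap year).
December 17, 1824 → December 17, 1825: 365 days.
December 1825: 31 − 17 = 14 days remain.
Then January (31), February 1826 (28): 31 + 28 = 59 days.
March 1–8, 1826: 8 days.
Residual: 81 days.
Total: 1177 days.
1177 mod 7 = 1, so 1 day after Tuesday is Wednesday.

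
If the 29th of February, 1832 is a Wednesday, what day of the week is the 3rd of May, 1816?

Count forward from the earlier date (May 3, 1816) to the later (February 29, 1832):
Day-of-year of May 3, 1816: 124.
Day-of-year of February 29, 1832: 60.
1816 has 366 days, so 366 − 124 = 242 days remain in 1816.
Full years 1817–1831: 12 common + 3 leap = 12×365 + 3×366 = 5478 days.
Total: 242 + 5478 + 60 = 5780 days.
5780 mod 7 = 5, so 5 days before Wednesday is Friday.

Friday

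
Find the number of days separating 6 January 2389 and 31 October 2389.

January 2389: 31 − 6 = 25 days remain.
Then February 2389 (28), March (31), April (30), May (31), June (30), July (31), August (31), September (30): 28 + 31 + 30 + 31 + 30 + 31 + 31 + 30 = 242 days.
October 1–31, 2389: 31 days.
Total: 25 + 242 + 31 = 298 days.

298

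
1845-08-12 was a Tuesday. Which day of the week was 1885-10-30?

Friday

Day-of-year of August 12, 1845: 224.
Day-of-year of October 30, 1885: 303.
1845 has 365 days, so 365 − 224 = 141 days remain in 1845.
Full years 1846–1884: 29 common + 10 leap = 29×365 + 10×366 = 14245 days.
Total: 141 + 14245 + 303 = 14689 days.
14689 mod 7 = 3, so 3 days after Tuesday is Friday.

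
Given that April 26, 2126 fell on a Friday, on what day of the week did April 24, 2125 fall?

Tuesday

Count forward from the earlier date (April 24, 2125) to the later (April 26, 2126):
April 24, 2125 → April 24, 2126: 365 days.
Within April 2126: 26 − 24 = 2 days.
Total: 367 days.
367 mod 7 = 3, so 3 days before Friday is Tuesday.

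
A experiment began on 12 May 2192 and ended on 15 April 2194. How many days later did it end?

703

May 12, 2192 → May 12, 2193: 365 days.
May 2193: 31 − 12 = 19 days remain.
Then 10 full months totalling 304 days.
April 1–15, 2194: 15 days.
Residual: 338 days.
Total: 703 days.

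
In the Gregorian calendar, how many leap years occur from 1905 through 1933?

7

Years divisible by 4 in [1905, 1933]: 1908, 1912, 1916, 1920, 1924, 1928, 1932.
No century exceptions apply. Count: 7.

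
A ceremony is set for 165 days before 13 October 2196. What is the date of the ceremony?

1 May 2196

Count 165 days before October 13, 2196:
May 2196: 31 − 1 = 30 days remain.
Then June (30), July (31), August (31), September (30): 30 + 31 + 31 + 30 = 122 days.
October 1–13, 2196: 13 days.
Total: 30 + 122 + 13 = 165 days.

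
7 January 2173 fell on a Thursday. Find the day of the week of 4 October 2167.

Sunday

Count forward from the earlier date (October 4, 2167) to the later (January 7, 2173):
October 4, 2167 → October 4, 2168: 366 days (2168 is a leap year).
October 4, 2168 → October 4, 2169: 365 days.
October 4, 2169 → October 4, 2170: 365 days.
October 4, 2170 → October 4, 2171: 365 days.
October 4, 2171 → October 4, 2172: 366 days (2172 is a leap year).
October 2172: 31 − 4 = 27 days remain.
Then November (30), December (31): 30 + 31 = 61 days.
January 1–7, 2173: 7 days.
Residual: 95 days.
Total: 1922 days.
1922 mod 7 = 4, so 4 days before Thursday is Sunday.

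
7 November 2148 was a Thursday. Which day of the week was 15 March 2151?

Monday

Day-of-year of November 7, 2148: 312.
Day-of-year of March 15, 2151: 74.
2148 has 366 days, so 366 − 312 = 54 days remain in 2148.
Full years: 2149: 365; 2150: 365. Sum = 730.
Total: 54 + 730 + 74 = 858 days.
858 mod 7 = 4, so 4 days after Thursday is Monday.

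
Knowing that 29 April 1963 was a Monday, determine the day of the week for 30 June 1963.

Sunday

April 1963: 30 − 29 = 1 day remains.
Then May (31): 31 days.
June 1–30, 1963: 30 days.
Total: 1 + 31 + 30 = 62 days.
62 mod 7 = 6, so 6 days after Monday is Sunday.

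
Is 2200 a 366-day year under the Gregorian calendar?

2200 is not a leap year (divisible by 100 but not 400).

No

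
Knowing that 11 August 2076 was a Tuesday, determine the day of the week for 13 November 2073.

Monday

Count forward from the earlier date (November 13, 2073) to the later (August 11, 2076):
November 13, 2073 → November 13, 2074: 365 days.
November 13, 2074 → November 13, 2075: 365 days.
November 2075: 30 − 13 = 17 days remain.
Then December (31), January (31), February 2076 (29), March (31), April (30), May (31), June (30), July (31): 31 + 31 + 29 + 31 + 30 + 31 + 30 + 31 = 244 days.
August 1–11, 2076: 11 days.
Residual: 272 days.
Total: 1002 days.
1002 mod 7 = 1, so 1 day before Tuesday is Monday.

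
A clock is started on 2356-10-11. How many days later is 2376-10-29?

7323

Day-of-year of October 11, 2356: 285.
Day-of-year of October 29, 2376: 303.
2356 has 366 days, so 366 − 285 = 81 days remain in 2356.
Full years 2357–2375: 15 common + 4 leap = 15×365 + 4×366 = 6939 days.
Total: 81 + 6939 + 303 = 7323 days.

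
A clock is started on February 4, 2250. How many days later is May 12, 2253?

1193

Day-of-year of February 4, 2250: 35.
Day-of-year of May 12, 2253: 132.
2250 has 365 days, so 365 − 35 = 330 days remain in 2250.
Full years: 2251: 365; 2252: 366. Sum = 731.
Total: 330 + 731 + 132 = 1193 days.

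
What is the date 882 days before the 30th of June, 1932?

the 30th of January, 1930

Count 882 days before June 30, 1932:
January 30, 1930 → January 30, 1931: 365 days.
January 30, 1931 → January 30, 1932: 365 days.
January 1932: 31 − 30 = 1 day remains.
Then February 1932 (29), March (31), April (30), May (31): 29 + 31 + 30 + 31 = 121 days.
June 1–30, 1932: 30 days.
Residual: 152 days.
Total: 882 days.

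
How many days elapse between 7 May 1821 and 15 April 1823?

May 1821: 31 − 7 = 24 days remain.
Then 22 full months totalling 669 days.
April 1–15, 1823: 15 days.
Total: 24 + 669 + 15 = 708 days.

708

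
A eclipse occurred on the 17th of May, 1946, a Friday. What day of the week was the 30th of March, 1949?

Wednesday

Day-of-year of May 17, 1946: 137.
Day-of-year of March 30, 1949: 89.
1946 has 365 days, so 365 − 137 = 228 days remain in 1946.
Full years: 1947: 365; 1948: 366. Sum = 731.
Total: 228 + 731 + 89 = 1048 days.
1048 mod 7 = 5, so 5 days after Friday is Wednesday.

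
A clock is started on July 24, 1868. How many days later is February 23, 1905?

13362

Day-of-year of July 24, 1868: 206.
Day-of-year of February 23, 1905: 54.
1868 has 366 days, so 366 − 206 = 160 days remain in 1868.
Full years 1869–1904: 28 common + 8 leap = 28×365 + 8×366 = 13148 days.
Total: 160 + 13148 + 54 = 13362 days.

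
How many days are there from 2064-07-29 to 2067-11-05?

1194

July 29, 2064 → July 29, 2065: 365 days.
July 29, 2065 → July 29, 2066: 365 days.
July 29, 2066 → July 29, 2067: 365 days.
July 2067: 31 − 29 = 2 days remain.
Then August (31), September (30), October (31): 31 + 30 + 31 = 92 days.
November 1–5, 2067: 5 days.
Residual: 99 days.
Total: 1194 days.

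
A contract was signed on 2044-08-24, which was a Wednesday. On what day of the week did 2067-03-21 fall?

Monday

From August 24, 2044 to August 24, 2066: 22 years, of which 5 contain a Feb 29 — 17×365 + 5×366 = 8035 days.
August 2066: 31 − 24 = 7 days remain.
Then September (30), October (31), November (30), December (31), January (31), February 2067 (28): 30 + 31 + 30 + 31 + 31 + 28 = 181 days.
March 1–21, 2067: 21 days.
Residual: 209 days.
Total: 8244 days.
8244 mod 7 = 5, so 5 days after Wednesday is Monday.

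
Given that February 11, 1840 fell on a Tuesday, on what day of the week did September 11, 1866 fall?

Tuesday

From February 11, 1840 to February 11, 1866: 26 years, of which 7 contain a Feb 29 — 19×365 + 7×366 = 9497 days.
February 1866: 28 − 11 = 17 days remain (1866 is not a leap year, so February has 28 days).
Then March (31), April (30), May (31), June (30), July (31), August (31): 31 + 30 + 31 + 30 + 31 + 31 = 184 days.
September 1–11, 1866: 11 days.
Residual: 212 days.
Total: 9709 days.
9709 is a multiple of 7, so September 11, 1866 falls on the same weekday: Tuesday.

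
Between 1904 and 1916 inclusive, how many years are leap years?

4

Years divisible by 4 in [1904, 1916]: 1904, 1908, 1912, 1916.
No century exceptions apply. Count: 4.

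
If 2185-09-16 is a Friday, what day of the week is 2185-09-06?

Tuesday

Count forward from the earlier date (September 6, 2185) to the later (September 16, 2185):
Within September 2185: 16 − 6 = 10 days.
10 mod 7 = 3, so 3 days before Friday is Tuesday.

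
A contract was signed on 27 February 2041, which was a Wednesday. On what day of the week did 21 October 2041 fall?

Monday

February 2041: 28 − 27 = 1 day remains (2041 is not a leap year, so February has 28 days).
Then March (31), April (30), May (31), June (30), July (31), August (31), September (30): 31 + 30 + 31 + 30 + 31 + 31 + 30 = 214 days.
October 1–21, 2041: 21 days.
Total: 1 + 214 + 21 = 236 days.
236 mod 7 = 5, so 5 days after Wednesday is Monday.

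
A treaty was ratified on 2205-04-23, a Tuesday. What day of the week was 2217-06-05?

Thursday

From April 23, 2205 to April 23, 2217: 12 years, of which 3 contain a Feb 29 — 9×365 + 3×366 = 4383 days.
April 2217: 30 − 23 = 7 days remain.
Then May (31): 31 days.
June 1–5, 2217: 5 days.
Residual: 43 days.
Total: 4426 days.
4426 mod 7 = 2, so 2 days after Tuesday is Thursday.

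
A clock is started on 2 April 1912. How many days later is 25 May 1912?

53

April 1912: 30 − 2 = 28 days remain.
May 1–25, 1912: 25 days.
Total: 28 + 25 = 53 days.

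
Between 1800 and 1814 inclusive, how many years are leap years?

Years divisible by 4 in [1800, 1814]: 1800, 1804, 1808, 1812.
Of these, 1800 is divisible by 100 but not 400, so not leap.
Leap years: 4 − 1 = 3.

3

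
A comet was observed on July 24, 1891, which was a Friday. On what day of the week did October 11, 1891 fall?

July 1891: 31 − 24 = 7 days remain.
Then August (31), September (30): 31 + 30 = 61 days.
October 1–11, 1891: 11 days.
Total: 7 + 61 + 11 = 79 days.
79 mod 7 = 2, so 2 days after Friday is Sunday.

Sunday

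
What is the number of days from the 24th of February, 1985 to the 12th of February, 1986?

353

February 1985: 28 − 24 = 4 days remain (1985 is not a leap year, so February has 28 days).
Then 11 full months totalling 337 days.
February 1–12, 1986: 12 days (1986 is not a leap year).
Residual: 353 days.
Total: 353 days.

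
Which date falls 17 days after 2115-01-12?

2115-01-29

Count 17 days after January 12, 2115:
Within January 2115: 29 − 12 = 17 days.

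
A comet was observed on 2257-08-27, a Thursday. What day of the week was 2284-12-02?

Day-of-year of August 27, 2257: 239.
Day-of-year of December 2, 2284: 337.
2257 has 365 days, so 365 − 239 = 126 days remain in 2257.
Full years 2258–2283: 20 common + 6 leap = 20×365 + 6×366 = 9496 days.
Total: 126 + 9496 + 337 = 9959 days.
9959 mod 7 = 5, so 5 days after Thursday is Tuesday.

Tuesday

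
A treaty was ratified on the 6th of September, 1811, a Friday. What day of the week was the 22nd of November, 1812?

September 1811: 30 − 6 = 24 days remain.
Then 13 full months totalling 397 days.
November 1–22, 1812: 22 days.
Total: 24 + 397 + 22 = 443 days.
443 mod 7 = 2, so 2 days after Friday is Sunday.

Sunday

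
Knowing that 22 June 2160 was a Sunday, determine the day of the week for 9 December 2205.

Monday

Day-of-year of June 22, 2160: 174.
Day-of-year of December 9, 2205: 343.
2160 has 366 days, so 366 − 174 = 192 days remain in 2160.
Full years 2161–2204: 34 common + 10 leap = 34×365 + 10×366 = 16070 days.
Total: 192 + 16070 + 343 = 16605 days.
16605 mod 7 = 1, so 1 day after Sunday is Monday.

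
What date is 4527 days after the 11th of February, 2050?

the 5th of July, 2062

Count 4527 days after February 11, 2050:
Day-of-year of February 11, 2050: 42.
Day-of-year of July 5, 2062: 186.
2050 has 365 days, so 365 − 42 = 323 days remain in 2050.
Full years 2051–2061: 8 common + 3 leap = 8×365 + 3×366 = 4018 days.
Total: 323 + 4018 + 186 = 4527 days.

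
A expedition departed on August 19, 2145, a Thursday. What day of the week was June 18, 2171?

Tuesday

From August 19, 2145 to August 19, 2170: 25 years, of which 6 contain a Feb 29 — 19×365 + 6×366 = 9131 days.
August 2170: 31 − 19 = 12 days remain.
Then 9 full months totalling 273 days.
June 1–18, 2171: 18 days.
Residual: 303 days.
Total: 9434 days.
9434 mod 7 = 5, so 5 days after Thursday is Tuesday.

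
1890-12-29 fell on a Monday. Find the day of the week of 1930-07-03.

From December 29, 1890 to December 29, 1929: 39 years, of which 9 contain a Feb 29 — 30×365 + 9×366 = 14244 days.
(1900 is not a leap year (divisible by 100 but not 400).)
December 1929: 31 − 29 = 2 days remain.
Then January (31), February 1930 (28), March (31), April (30), May (31), June (30): 31 + 28 + 31 + 30 + 31 + 30 = 181 days.
July 1–3, 1930: 3 days.
Residual: 186 days.
Total: 14430 days.
14430 mod 7 = 3, so 3 days after Monday is Thursday.

Thursday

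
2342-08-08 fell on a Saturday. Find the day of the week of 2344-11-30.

Thursday

Day-of-year of August 8, 2342: 220.
Day-of-year of November 30, 2344: 335.
2342 has 365 days, so 365 − 220 = 145 days remain in 2342.
Full years: 2343: 365. Sum = 365.
Total: 145 + 365 + 335 = 845 days.
845 mod 7 = 5, so 5 days after Saturday is Thursday.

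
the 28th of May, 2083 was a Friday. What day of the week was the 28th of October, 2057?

Count forward from the earlier date (October 28, 2057) to the later (May 28, 2083):
From October 28, 2057 to October 28, 2082: 25 years, of which 6 contain a Feb 29 — 19×365 + 6×366 = 9131 days.
October 2082: 31 − 28 = 3 days remain.
Then November (30), December (31), January (31), February 2083 (28), March (31), April (30): 30 + 31 + 31 + 28 + 31 + 30 = 181 days.
May 1–28, 2083: 28 days.
Residual: 212 days.
Total: 9343 days.
9343 mod 7 = 5, so 5 days before Friday is Sunday.

Sunday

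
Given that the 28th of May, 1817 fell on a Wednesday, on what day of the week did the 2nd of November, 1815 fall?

Count forward from the earlier date (November 2, 1815) to the later (May 28, 1817):
Day-of-year of November 2, 1815: 306.
Day-of-year of May 28, 1817: 148.
1815 has 365 days, so 365 − 306 = 59 days remain in 1815.
Full years: 1816: 366. Sum = 366.
Total: 59 + 366 + 148 = 573 days.
573 mod 7 = 6, so 6 days before Wednesday is Thursday.

Thursday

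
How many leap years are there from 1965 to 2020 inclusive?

Years divisible by 4: 1968, 1972, …, 2020 — 14 in all.
2000 is divisible by 400, so still leap.
No century exceptions apply. Count: 14.

14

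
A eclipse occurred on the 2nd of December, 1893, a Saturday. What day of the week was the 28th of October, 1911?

Saturday

From December 2, 1893 to December 2, 1910: 17 years, of which 3 contain a Feb 29 — 14×365 + 3×366 = 6208 days.
(1900 is not a leap year (divisible by 100 but not 400).)
December 1910: 31 − 2 = 29 days remain.
Then 9 full months totalling 273 days.
October 1–28, 1911: 28 days.
Residual: 330 days.
Total: 6538 days.
6538 is a multiple of 7, so the 28th of October, 1911 falls on the same weekday: Saturday.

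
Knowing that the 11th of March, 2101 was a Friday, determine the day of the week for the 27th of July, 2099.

Count forward from the earlier date (July 27, 2099) to the later (March 11, 2101):
July 2099: 31 − 27 = 4 days remain.
Then 19 full months totalling 577 days.
March 1–11, 2101: 11 days.
Total: 4 + 577 + 11 = 592 days.
592 mod 7 = 4, so 4 days before Friday is Monday.

Monday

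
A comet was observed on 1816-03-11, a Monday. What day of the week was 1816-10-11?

March 1816: 31 − 11 = 20 days remain.
Then April (30), May (31), June (30), July (31), August (31), September (30): 30 + 31 + 30 + 31 + 31 + 30 = 183 days.
October 1–11, 1816: 11 days.
Total: 20 + 183 + 11 = 214 days.
214 mod 7 = 4, so 4 days after Monday is Friday.

Friday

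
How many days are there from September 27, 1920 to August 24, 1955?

Day-of-year of September 27, 1920: 271.
Day-of-year of August 24, 1955: 236.
1920 has 366 days, so 366 − 271 = 95 days remain in 1920.
Full years 1921–1954: 26 common + 8 leap = 26×365 + 8×366 = 12418 days.
Total: 95 + 12418 + 236 = 12749 days.

12749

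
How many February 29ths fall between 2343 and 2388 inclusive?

Years divisible by 4 in [2343, 2388]: 2344, 2348, 2352, 2356, 2360, 2364, 2368, 2372, 2376, 2380, 2384, 2388.
No century exceptions apply. Count: 12.

12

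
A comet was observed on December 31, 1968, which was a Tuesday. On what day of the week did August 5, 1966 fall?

Count forward from the earlier date (August 5, 1966) to the later (December 31, 1968):
August 5, 1966 → August 5, 1967: 365 days.
August 5, 1967 → August 5, 1968: 366 days (1968 is a leap year).
August 1968: 31 − 5 = 26 days remain.
Then September (30), October (31), November (30): 30 + 31 + 30 = 91 days.
December 1–31, 1968: 31 days.
Residual: 148 days.
Total: 879 days.
879 mod 7 = 4, so 4 days before Tuesday is Friday.

Friday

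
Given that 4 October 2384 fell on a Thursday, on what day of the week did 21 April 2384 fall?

Saturday

Count forward from the earlier date (April 21, 2384) to the later (October 4, 2384):
April 2384: 30 − 21 = 9 days remain.
Then May (31), June (30), July (31), August (31), September (30): 31 + 30 + 31 + 31 + 30 = 153 days.
October 1–4, 2384: 4 days.
Total: 9 + 153 + 4 = 166 days.
166 mod 7 = 5, so 5 days before Thursday is Saturday.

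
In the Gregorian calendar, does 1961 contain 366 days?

No

1961 is not a leap year.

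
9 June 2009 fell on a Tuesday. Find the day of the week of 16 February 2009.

Count forward from the earlier date (February 16, 2009) to the later (June 9, 2009):
February 2009: 28 − 16 = 12 days remain (2009 is not a leap year, so February has 28 days).
Then March (31), April (30), May (31): 31 + 30 + 31 = 92 days.
June 1–9, 2009: 9 days.
Total: 12 + 92 + 9 = 113 days.
113 mod 7 = 1, so 1 day before Tuesday is Monday.

Monday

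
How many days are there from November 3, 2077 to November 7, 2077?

4

Within November 2077: 7 − 3 = 4 days.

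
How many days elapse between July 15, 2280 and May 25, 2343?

From July 15, 2280 to July 15, 2342: 62 years, of which 14 contain a Feb 29 — 48×365 + 14×366 = 22644 days.
(2300 is not a leap year (divisible by 100 but not 400).)
July 2342: 31 − 15 = 16 days remain.
Then 9 full months totalling 273 days.
May 1–25, 2343: 25 days.
Residual: 314 days.
Total: 22958 days.

22958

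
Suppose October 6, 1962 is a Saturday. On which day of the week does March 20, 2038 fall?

From October 6, 1962 to October 6, 2037: 75 years, of which 19 contain a Feb 29 — 56×365 + 19×366 = 27394 days.
(2000 is a leap year (divisible by 400).)
October 2037: 31 − 6 = 25 days remain.
Then November (30), December (31), January (31), February 2038 (28): 30 + 31 + 31 + 28 = 120 days.
March 1–20, 2038: 20 days.
Residual: 165 days.
Total: 27559 days.
27559 is a multiple of 7, so March 20, 2038 falls on the same weekday: Saturday.

Saturday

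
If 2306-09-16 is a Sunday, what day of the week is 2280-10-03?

Count forward from the earlier date (October 3, 2280) to the later (September 16, 2306):
Day-of-year of October 3, 2280: 277.
Day-of-year of September 16, 2306: 259.
2280 has 366 days, so 366 − 277 = 89 days remain in 2280.
Full years 2281–2305: 20 common + 5 leap = 20×365 + 5×366 = 9130 days.
Total: 89 + 9130 + 259 = 9478 days.
9478 is a multiple of 7, so 2280-10-03 falls on the same weekday: Sunday.

Sunday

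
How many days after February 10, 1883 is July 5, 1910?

Day-of-year of February 10, 1883: 41.
Day-of-year of July 5, 1910: 186.
1883 has 365 days, so 365 − 41 = 324 days remain in 1883.
Full years 1884–1909: 20 common + 6 leap = 20×365 + 6×366 = 9496 days.
Total: 324 + 9496 + 186 = 10006 days.

10006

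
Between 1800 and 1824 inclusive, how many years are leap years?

Years divisible by 4 in [1800, 1824]: 1800, 1804, 1808, 1812, 1816, 1820, 1824.
Of these, 1800 is divisible by 100 but not 400, so not leap.
Leap years: 7 − 1 = 6.

6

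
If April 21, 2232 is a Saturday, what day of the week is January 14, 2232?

Saturday

Count forward from the earlier date (January 14, 2232) to the later (April 21, 2232):
January 2232: 31 − 14 = 17 days remain.
Then February 2232 (29), March (31): 29 + 31 = 60 days.
April 1–21, 2232: 21 days.
Total: 17 + 60 + 21 = 98 days.
98 is a multiple of 7, so January 14, 2232 falls on the same weekday: Saturday.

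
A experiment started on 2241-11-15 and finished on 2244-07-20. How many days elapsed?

978

Day-of-year of November 15, 2241: 319.
Day-of-year of July 20, 2244: 202.
2241 has 365 days, so 365 − 319 = 46 days remain in 2241.
Full years: 2242: 365; 2243: 365. Sum = 730.
Total: 46 + 730 + 202 = 978 days.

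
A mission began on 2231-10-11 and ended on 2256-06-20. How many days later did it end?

9019

Day-of-year of October 11, 2231: 284.
Day-of-year of June 20, 2256: 172.
2231 has 365 days, so 365 − 284 = 81 days remain in 2231.
Full years 2232–2255: 18 common + 6 leap = 18×365 + 6×366 = 8766 days.
Total: 81 + 8766 + 172 = 9019 days.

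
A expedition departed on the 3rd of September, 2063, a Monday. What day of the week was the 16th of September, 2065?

Wednesday

September 2063: 30 − 3 = 27 days remain.
Then 23 full months totalling 701 days.
September 1–16, 2065: 16 days.
Total: 27 + 701 + 16 = 744 days.
744 mod 7 = 2, so 2 days after Monday is Wednesday.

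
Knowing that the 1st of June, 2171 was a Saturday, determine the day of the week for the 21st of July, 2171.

June 2171: 30 − 1 = 29 days remain.
July 1–21, 2171: 21 days.
Total: 29 + 21 = 50 days.
50 mod 7 = 1, so 1 day after Saturday is Sunday.

Sunday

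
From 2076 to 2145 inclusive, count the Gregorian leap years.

17

Years divisible by 4: 2076, 2080, …, 2144 — 18 in all.
Of these, 2100 is divisible by 100 but not 400, so not leap.
Leap years: 18 − 1 = 17.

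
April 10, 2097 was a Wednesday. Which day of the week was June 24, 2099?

Wednesday

Day-of-year of April 10, 2097: 100.
Day-of-year of June 24, 2099: 175.
2097 has 365 days, so 365 − 100 = 265 days remain in 2097.
Full years: 2098: 365. Sum = 365.
Total: 265 + 365 + 175 = 805 days.
805 is a multiple of 7, so June 24, 2099 falls on the same weekday: Wednesday.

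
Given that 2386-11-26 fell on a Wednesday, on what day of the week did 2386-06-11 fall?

Count forward from the earlier date (June 11, 2386) to the later (November 26, 2386):
June 2386: 30 − 11 = 19 days remain.
Then July (31), August (31), September (30), October (31): 31 + 31 + 30 + 31 = 123 days.
November 1–26, 2386: 26 days.
Total: 19 + 123 + 26 = 168 days.
168 is a multiple of 7, so 2386-06-11 falls on the same weekday: Wednesday.

Wednesday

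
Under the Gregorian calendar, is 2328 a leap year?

2328 is a leap year.

Yes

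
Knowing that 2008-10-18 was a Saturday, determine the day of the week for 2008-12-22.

October 2008: 31 − 18 = 13 days remain.
Then November (30): 30 days.
December 1–22, 2008: 22 days.
Total: 13 + 30 + 22 = 65 days.
65 mod 7 = 2, so 2 days after Saturday is Monday.

Monday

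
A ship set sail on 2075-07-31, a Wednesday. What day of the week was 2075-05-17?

Count forward from the earlier date (May 17, 2075) to the later (July 31, 2075):
May 2075: 31 − 17 = 14 days remain.
Then June (30): 30 days.
July 1–31, 2075: 31 days.
Total: 14 + 30 + 31 = 75 days.
75 mod 7 = 5, so 5 days before Wednesday is Friday.

Friday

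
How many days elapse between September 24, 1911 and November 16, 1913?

Day-of-year of September 24, 1911: 267.
Day-of-year of November 16, 1913: 320.
1911 has 365 days, so 365 − 267 = 98 days remain in 1911.
Full years: 1912: 366. Sum = 366.
Total: 98 + 366 + 320 = 784 days.

784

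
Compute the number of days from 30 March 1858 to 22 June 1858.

March 1858: 31 − 30 = 1 day remains.
Then April (30), May (31): 30 + 31 = 61 days.
June 1–22, 1858: 22 days.
Total: 1 + 61 + 22 = 84 days.

84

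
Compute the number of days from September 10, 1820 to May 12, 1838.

6453

From September 10, 1820 to September 10, 1837: 17 years, of which 4 contain a Feb 29 — 13×365 + 4×366 = 6209 days.
September 1837: 30 − 10 = 20 days remain.
Then October (31), November (30), December (31), January (31), February 1838 (28), March (31), April (30): 31 + 30 + 31 + 31 + 28 + 31 + 30 = 212 days.
May 1–12, 1838: 12 days.
Residual: 244 days.
Total: 6453 days.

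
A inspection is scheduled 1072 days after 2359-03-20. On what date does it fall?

2362-02-24

Count 1072 days after March 20, 2359:
Day-of-year of March 20, 2359: 79.
Day-of-year of February 24, 2362: 55.
2359 has 365 days, so 365 − 79 = 286 days remain in 2359.
Full years: 2360: 366; 2361: 365. Sum = 731.
Total: 286 + 731 + 55 = 1072 days.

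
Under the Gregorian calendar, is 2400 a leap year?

Yes

2400 is a leap year (divisible by 400).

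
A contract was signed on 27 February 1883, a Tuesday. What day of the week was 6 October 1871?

Count forward from the earlier date (October 6, 1871) to the later (February 27, 1883):
From October 6, 1871 to October 6, 1882: 11 years, of which 3 contain a Feb 29 — 8×365 + 3×366 = 4018 days.
October 1882: 31 − 6 = 25 days remain.
Then November (30), December (31), January (31): 30 + 31 + 31 = 92 days.
February 1–27, 1883: 27 days (1883 is not a leap year).
Residual: 144 days.
Total: 4162 days.
4162 mod 7 = 4, so 4 days before Tuesday is Friday.

Friday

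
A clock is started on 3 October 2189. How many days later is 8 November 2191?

October 3, 2189 → October 3, 2190: 365 days.
October 3, 2190 → October 3, 2191: 365 days.
October 2191: 31 − 3 = 28 days remain.
November 1–8, 2191: 8 days.
Residual: 36 days.
Total: 766 days.

766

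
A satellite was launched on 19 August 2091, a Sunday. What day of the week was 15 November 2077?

Count forward from the earlier date (November 15, 2077) to the later (August 19, 2091):
Day-of-year of November 15, 2077: 319.
Day-of-year of August 19, 2091: 231.
2077 has 365 days, so 365 − 319 = 46 days remain in 2077.
Full years 2078–2090: 10 common + 3 leap = 10×365 + 3×366 = 4748 days.
Total: 46 + 4748 + 231 = 5025 days.
5025 mod 7 = 6, so 6 days before Sunday is Monday.

Monday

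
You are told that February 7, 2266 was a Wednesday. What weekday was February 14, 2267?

February 2266: 28 − 7 = 21 days remain (2266 is not a leap year, so February has 28 days).
Then 11 full months totalling 337 days.
February 1–14, 2267: 14 days (2267 is not a leap year).
Total: 21 + 337 + 14 = 372 days.
372 mod 7 = 1, so 1 day after Wednesday is Thursday.

Thursday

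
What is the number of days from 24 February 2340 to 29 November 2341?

Day-of-year of February 24, 2340: 55.
Day-of-year of November 29, 2341: 333.
2340 has 366 days, so 366 − 55 = 311 days remain in 2340.
Total: 311 + 333 = 644 days.

644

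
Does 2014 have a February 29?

2014 is not a leap year.

No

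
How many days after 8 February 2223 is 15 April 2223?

February 2223: 28 − 8 = 20 days remain (2223 is not a leap year, so February has 28 days).
Then March (31): 31 days.
April 1–15, 2223: 15 days.
Total: 20 + 31 + 15 = 66 days.

66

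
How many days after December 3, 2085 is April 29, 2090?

December 3, 2085 → December 3, 2086: 365 days.
December 3, 2086 → December 3, 2087: 365 days.
December 3, 2087 → December 3, 2088: 366 days (2088 is a leap year).
December 3, 2088 → December 3, 2089: 365 days.
December 2089: 31 − 3 = 28 days remain.
Then January (31), February 2090 (28), March (31): 31 + 28 + 31 = 90 days.
April 1–29, 2090: 29 days.
Residual: 147 days.
Total: 1608 days.

1608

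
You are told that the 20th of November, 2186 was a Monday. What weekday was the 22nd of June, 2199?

Day-of-year of November 20, 2186: 324.
Day-of-year of June 22, 2199: 173.
2186 has 365 days, so 365 − 324 = 41 days remain in 2186.
Full years 2187–2198: 9 common + 3 leap = 9×365 + 3×366 = 4383 days.
Total: 41 + 4383 + 173 = 4597 days.
4597 mod 7 = 5, so 5 days after Monday is Saturday.

Saturday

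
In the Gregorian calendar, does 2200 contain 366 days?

No

2200 is not a leap year (divisible by 100 but not 400).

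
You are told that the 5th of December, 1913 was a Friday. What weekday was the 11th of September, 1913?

Thursday

Count forward from the earlier date (September 11, 1913) to the later (December 5, 1913):
September 1913: 30 − 11 = 19 days remain.
Then October (31), November (30): 31 + 30 = 61 days.
December 1–5, 1913: 5 days.
Total: 19 + 61 + 5 = 85 days.
85 mod 7 = 1, so 1 day before Friday is Thursday.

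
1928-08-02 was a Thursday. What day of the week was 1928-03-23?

Count forward from the earlier date (March 23, 1928) to the later (August 2, 1928):
March 1928: 31 − 23 = 8 days remain.
Then April (30), May (31), June (30), July (31): 30 + 31 + 30 + 31 = 122 days.
August 1–2, 1928: 2 days.
Total: 8 + 122 + 2 = 132 days.
132 mod 7 = 6, so 6 days before Thursday is Friday.

Friday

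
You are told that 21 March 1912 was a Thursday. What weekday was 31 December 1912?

Tuesday

March 1912: 31 − 21 = 10 days remain.
Then April (30), May (31), June (30), July (31), August (31), September (30), October (31), November (30): 30 + 31 + 30 + 31 + 31 + 30 + 31 + 30 = 244 days.
December 1–31, 1912: 31 days.
Total: 10 + 244 + 31 = 285 days.
285 mod 7 = 5, so 5 days after Thursday is Tuesday.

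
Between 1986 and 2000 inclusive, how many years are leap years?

4

Years divisible by 4 in [1986, 2000]: 1988, 1992, 1996, 2000.
2000 is divisible by 400, so still leap.
No century exceptions apply. Count: 4.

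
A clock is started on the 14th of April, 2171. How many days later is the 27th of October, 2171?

196

April 2171: 30 − 14 = 16 days remain.
Then May (31), June (30), July (31), August (31), September (30): 31 + 30 + 31 + 31 + 30 = 153 days.
October 1–27, 2171: 27 days.
Total: 16 + 153 + 27 = 196 days.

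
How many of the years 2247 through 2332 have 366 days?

21

Years divisible by 4: 2248, 2252, …, 2332 — 22 in all.
Of these, 2300 is divisible by 100 but not 400, so not leap.
Leap years: 22 − 1 = 21.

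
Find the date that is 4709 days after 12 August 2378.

4 July 2391

Count 4709 days after August 12, 2378:
Day-of-year of August 12, 2378: 224.
Day-of-year of July 4, 2391: 185.
2378 has 365 days, so 365 − 224 = 141 days remain in 2378.
Full years 2379–2390: 9 common + 3 leap = 9×365 + 3×366 = 4383 days.
Total: 141 + 4383 + 185 = 4709 days.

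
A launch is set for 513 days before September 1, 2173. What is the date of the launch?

April 6, 2172

Count 513 days before September 1, 2173:
April 6, 2172 → April 6, 2173: 365 days.
April 2173: 30 − 6 = 24 days remain.
Then May (31), June (30), July (31), August (31): 31 + 30 + 31 + 31 = 123 days.
September 1, 2173: 1 day.
Residual: 148 days.
Total: 513 days.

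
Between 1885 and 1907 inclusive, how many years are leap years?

Years divisible by 4 in [1885, 1907]: 1888, 1892, 1896, 1900, 1904.
Of these, 1900 is divisible by 100 but not 400, so not leap.
Leap years: 5 − 1 = 4.

4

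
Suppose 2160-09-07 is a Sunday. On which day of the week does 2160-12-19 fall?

Friday

September 2160: 30 − 7 = 23 days remain.
Then October (31), November (30): 31 + 30 = 61 days.
December 1–19, 2160: 19 days.
Total: 23 + 61 + 19 = 103 days.
103 mod 7 = 5, so 5 days after Sunday is Friday.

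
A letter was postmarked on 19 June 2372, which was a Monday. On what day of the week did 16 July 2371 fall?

Count forward from the earlier date (July 16, 2371) to the later (June 19, 2372):
July 2371: 31 − 16 = 15 days remain.
Then 10 full months totalling 305 days.
June 1–19, 2372: 19 days.
Residual: 339 days.
Total: 339 days.
339 mod 7 = 3, so 3 days before Monday is Friday.

Friday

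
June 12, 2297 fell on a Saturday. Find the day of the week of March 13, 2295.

Wednesday

Count forward from the earlier date (March 13, 2295) to the later (June 12, 2297):
Day-of-year of March 13, 2295: 72.
Day-of-year of June 12, 2297: 163.
2295 has 365 days, so 365 − 72 = 293 days remain in 2295.
Full years: 2296: 366. Sum = 366.
Total: 293 + 366 + 163 = 822 days.
822 mod 7 = 3, so 3 days before Saturday is Wednesday.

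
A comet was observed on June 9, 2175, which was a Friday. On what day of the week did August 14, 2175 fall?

June 2175: 30 − 9 = 21 days remain.
Then July (31): 31 days.
August 1–14, 2175: 14 days.
Total: 21 + 31 + 14 = 66 days.
66 mod 7 = 3, so 3 days after Friday is Monday.

Monday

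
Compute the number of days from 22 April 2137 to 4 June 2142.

Day-of-year of April 22, 2137: 112.
Day-of-year of June 4, 2142: 155.
2137 has 365 days, so 365 − 112 = 253 days remain in 2137.
Full years: 2138: 365; 2139: 365; 2140: 366; 2141: 365. Sum = 1461.
Total: 253 + 1461 + 155 = 1869 days.

1869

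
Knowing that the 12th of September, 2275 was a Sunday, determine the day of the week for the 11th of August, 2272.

Sunday

Count forward from the earlier date (August 11, 2272) to the later (September 12, 2275):
August 11, 2272 → August 11, 2273: 365 days.
August 11, 2273 → August 11, 2274: 365 days.
August 11, 2274 → August 11, 2275: 365 days.
August 2275: 31 − 11 = 20 days remain.
September 1–12, 2275: 12 days.
Residual: 32 days.
Total: 1127 days.
1127 is a multiple of 7, so the 11th of August, 2272 falls on the same weekday: Sunday.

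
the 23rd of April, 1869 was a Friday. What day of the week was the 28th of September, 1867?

Saturday

Count forward from the earlier date (September 28, 1867) to the later (April 23, 1869):
September 28, 1867 → September 28, 1868: 366 days (1868 is a leap year).
September 1868: 30 − 28 = 2 days remain.
Then October (31), November (30), December (31), January (31), February 1869 (28), March (31): 31 + 30 + 31 + 31 + 28 + 31 = 182 days.
April 1–23, 1869: 23 days.
Residual: 207 days.
Total: 573 days.
573 mod 7 = 6, so 6 days before Friday is Saturday.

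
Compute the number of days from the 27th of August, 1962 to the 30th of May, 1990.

10138

Day-of-year of August 27, 1962: 239.
Day-of-year of May 30, 1990: 150.
1962 has 365 days, so 365 − 239 = 126 days remain in 1962.
Full years 1963–1989: 20 common + 7 leap = 20×365 + 7×366 = 9862 days.
Total: 126 + 9862 + 150 = 10138 days.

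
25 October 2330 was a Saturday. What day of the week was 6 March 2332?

Sunday

Day-of-year of October 25, 2330: 298.
Day-of-year of March 6, 2332: 66.
2330 has 365 days, so 365 − 298 = 67 days remain in 2330.
Full years: 2331: 365. Sum = 365.
Total: 67 + 365 + 66 = 498 days.
498 mod 7 = 1, so 1 day after Saturday is Sunday.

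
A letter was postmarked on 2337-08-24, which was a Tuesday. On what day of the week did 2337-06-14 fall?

Count forward from the earlier date (June 14, 2337) to the later (August 24, 2337):
June 2337: 30 − 14 = 16 days remain.
Then July (31): 31 days.
August 1–24, 2337: 24 days.
Total: 16 + 31 + 24 = 71 days.
71 mod 7 = 1, so 1 day before Tuesday is Monday.

Monday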